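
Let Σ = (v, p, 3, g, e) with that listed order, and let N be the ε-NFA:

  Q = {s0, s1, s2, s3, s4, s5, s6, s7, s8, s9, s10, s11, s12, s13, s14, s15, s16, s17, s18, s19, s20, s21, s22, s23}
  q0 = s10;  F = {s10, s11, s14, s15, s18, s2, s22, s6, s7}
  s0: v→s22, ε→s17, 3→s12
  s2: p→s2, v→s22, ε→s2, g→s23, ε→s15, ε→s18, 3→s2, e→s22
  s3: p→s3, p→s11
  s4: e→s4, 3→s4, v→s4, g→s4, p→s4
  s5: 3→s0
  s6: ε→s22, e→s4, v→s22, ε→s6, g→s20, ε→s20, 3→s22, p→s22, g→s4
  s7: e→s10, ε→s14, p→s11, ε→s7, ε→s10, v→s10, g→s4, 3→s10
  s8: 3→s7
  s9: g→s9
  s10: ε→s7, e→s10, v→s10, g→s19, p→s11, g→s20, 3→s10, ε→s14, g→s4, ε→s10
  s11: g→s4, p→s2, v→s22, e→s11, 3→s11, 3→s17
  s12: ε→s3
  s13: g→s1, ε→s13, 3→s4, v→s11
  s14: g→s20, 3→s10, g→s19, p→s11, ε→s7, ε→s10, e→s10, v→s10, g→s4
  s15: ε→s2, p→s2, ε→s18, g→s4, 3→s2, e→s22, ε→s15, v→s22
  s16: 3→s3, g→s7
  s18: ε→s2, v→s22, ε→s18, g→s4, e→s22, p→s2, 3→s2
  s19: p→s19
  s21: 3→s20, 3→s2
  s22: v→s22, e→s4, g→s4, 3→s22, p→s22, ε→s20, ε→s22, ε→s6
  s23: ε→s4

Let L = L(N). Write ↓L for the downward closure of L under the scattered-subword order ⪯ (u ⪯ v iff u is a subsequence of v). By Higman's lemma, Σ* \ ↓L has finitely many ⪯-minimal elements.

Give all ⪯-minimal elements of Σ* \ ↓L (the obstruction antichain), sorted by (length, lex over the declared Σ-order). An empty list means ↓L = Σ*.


min(Σ*\↓L) = [g, pve, ppee].

|Q|=24, |F|=9, |δ|=97 (26 ε).
min D↑ (5 st, q0=0, F={2}): 0:v→0,p→1,3→0,g→2,e→0 1:v→3,p→4,3→1,g→2,e→1 2:v→2,p→2,3→2,g→2,e→2 3:v→3,p→3,3→3,g→2,e→2 4:v→3,p→4,3→4,g→2,e→3 (ε-aug+det+¬).
'g': N↓-sim [14, 4] end={s19,s20,s23,s4} rej; 1/1 del acc.
'pve': N↓-sim [14, 11, 4, 1] end={s4} rej; 3/3 single-dels accept.
'ppee': run [14, 11, 9, 4, 1] end={s4} ∉↓L; 4/4 single-dels accept.
3 obstructions.


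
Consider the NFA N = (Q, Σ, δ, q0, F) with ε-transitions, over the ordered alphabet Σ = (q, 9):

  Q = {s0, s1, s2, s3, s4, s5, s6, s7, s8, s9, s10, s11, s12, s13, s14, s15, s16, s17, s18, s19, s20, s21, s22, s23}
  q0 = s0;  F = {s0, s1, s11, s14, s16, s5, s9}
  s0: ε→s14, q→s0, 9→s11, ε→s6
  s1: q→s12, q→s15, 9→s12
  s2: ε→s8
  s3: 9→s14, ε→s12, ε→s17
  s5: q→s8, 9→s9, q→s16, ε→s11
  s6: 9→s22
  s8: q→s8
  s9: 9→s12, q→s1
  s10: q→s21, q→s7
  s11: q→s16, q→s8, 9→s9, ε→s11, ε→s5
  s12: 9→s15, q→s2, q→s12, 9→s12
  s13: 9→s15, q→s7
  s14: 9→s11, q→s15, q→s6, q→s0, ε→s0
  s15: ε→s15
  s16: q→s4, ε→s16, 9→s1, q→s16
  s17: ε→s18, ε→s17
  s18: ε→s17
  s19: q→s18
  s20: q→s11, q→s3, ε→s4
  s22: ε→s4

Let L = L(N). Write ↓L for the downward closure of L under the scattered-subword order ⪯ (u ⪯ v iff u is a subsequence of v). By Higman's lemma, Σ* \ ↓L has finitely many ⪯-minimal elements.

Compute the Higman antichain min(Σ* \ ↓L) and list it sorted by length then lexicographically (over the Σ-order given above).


Antichain: [999, 9q9q, 99qq].

|Q|=24, |F|=7, |δ|=50 (16 ε).
min D↑ (6 st, q0=0, F={5}): 0:q→0,9→1 1:q→2,9→3 2:q→2,9→4 3:q→4,9→5 4:q→5,9→5 5:q→5,9→5 [Hopcroft].
'999': N↓-sim [14, 11, 6, 4] end={s12,s15,s2,s8} — reject; 3/3 deletions ∈↓L.
'9q9q': |S_i|=[14, 11, 7, 5, 4] end={s12,s15,s2,s8} ∉↓L; 4/4 single-dels accept.
'99qq': |S_i|=[14, 11, 6, 5, 4] end={s12,s15,s2,s8} — reject; 4/4 del acc.
3 words, ⪯-incomp.


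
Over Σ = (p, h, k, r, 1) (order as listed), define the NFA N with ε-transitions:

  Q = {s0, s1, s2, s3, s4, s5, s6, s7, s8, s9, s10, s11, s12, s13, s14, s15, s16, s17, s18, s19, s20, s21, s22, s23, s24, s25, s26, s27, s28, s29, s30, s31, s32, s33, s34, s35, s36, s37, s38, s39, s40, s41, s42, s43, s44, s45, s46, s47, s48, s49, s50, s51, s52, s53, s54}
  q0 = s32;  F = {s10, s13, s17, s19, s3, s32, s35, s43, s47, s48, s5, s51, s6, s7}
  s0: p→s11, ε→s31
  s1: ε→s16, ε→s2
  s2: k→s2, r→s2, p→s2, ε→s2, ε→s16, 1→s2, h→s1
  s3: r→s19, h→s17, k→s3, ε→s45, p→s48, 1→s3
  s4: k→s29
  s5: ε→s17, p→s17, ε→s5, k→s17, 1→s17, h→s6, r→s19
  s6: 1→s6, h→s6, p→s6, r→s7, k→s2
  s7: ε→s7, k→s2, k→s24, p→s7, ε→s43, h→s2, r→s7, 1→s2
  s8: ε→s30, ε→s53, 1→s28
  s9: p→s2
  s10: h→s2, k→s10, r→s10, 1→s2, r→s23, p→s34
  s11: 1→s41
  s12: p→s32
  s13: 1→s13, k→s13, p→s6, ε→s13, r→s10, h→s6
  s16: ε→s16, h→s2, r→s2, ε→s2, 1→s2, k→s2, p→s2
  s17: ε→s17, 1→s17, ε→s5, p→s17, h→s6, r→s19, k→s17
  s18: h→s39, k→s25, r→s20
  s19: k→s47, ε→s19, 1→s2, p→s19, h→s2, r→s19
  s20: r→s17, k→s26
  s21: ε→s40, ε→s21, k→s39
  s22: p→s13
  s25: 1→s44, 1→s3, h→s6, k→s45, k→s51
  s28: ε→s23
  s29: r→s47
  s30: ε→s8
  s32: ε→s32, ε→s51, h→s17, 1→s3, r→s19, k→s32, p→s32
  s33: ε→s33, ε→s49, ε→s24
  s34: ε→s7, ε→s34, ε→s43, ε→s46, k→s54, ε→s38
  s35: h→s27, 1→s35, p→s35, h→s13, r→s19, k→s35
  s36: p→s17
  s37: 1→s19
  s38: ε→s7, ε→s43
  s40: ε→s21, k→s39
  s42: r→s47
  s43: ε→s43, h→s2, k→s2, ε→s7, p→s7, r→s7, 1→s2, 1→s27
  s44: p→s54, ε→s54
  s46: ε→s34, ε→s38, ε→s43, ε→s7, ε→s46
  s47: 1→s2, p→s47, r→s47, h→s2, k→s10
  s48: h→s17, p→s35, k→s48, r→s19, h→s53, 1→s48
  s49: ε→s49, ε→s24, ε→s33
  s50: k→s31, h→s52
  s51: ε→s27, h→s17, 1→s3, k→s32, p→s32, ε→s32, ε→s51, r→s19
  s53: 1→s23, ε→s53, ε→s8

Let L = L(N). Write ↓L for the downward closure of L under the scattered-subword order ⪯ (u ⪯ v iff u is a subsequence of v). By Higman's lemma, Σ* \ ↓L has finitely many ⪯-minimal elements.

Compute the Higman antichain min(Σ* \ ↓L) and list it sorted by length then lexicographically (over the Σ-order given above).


Antichain: [rh, r1, hhk, rkkpk, 1pphpk].

|Q|=55, |F|=14, |δ|=164 (51 ε).
min D↑ (12 st, q0=0, F={5}): 0:p→0,h→1,k→0,r→2,1→3 1:p→1,h→4,k→1,r→2,1→1 2:p→2,h→5,k→6,r→2,1→5 3:p→7,h→1,k→3,r→2,1→3 4:p→4,h→4,k→5,r→8,1→4 5:p→5,h→5,k→5,r→5,1→5 6:p→6,h→5,k→9,r→6,1→5 7:p→10,h→1,k→7,r→2,1→7 8:p→8,h→5,k→5,r→8,1→5 9:p→8,h→5,k→9,r→9,1→5 10:p→10,h→11,k→10,r→2,1→10 11:p→4,h→4,k→11,r→9,1→11 [Hopcroft].
'rh': |S_i|=[29, 15, 3] end={s1,s16,s2} rej; 2/2 del acc.
'r1': run [29, 15, 4] end={s1,s16,s2,s27} ∉↓L; 2/2 single-dels accept.
'hhk': |S_i|=[29, 23, 8, 4] end={s1,s16,s2,s24} rej; 3/3 del acc.
'rkkpk': run [29, 15, 14, 13, 11, 5] end={s1,s16,s2,s24,s54} ∉↓L; 5/5 single-dels accept.
'1pphpk': run [29, 27, 25, 20, 15, 12, 5] end={s1,s16,s2,s24,s54} — reject; 6/6 del acc.
5 minimals (antichain).


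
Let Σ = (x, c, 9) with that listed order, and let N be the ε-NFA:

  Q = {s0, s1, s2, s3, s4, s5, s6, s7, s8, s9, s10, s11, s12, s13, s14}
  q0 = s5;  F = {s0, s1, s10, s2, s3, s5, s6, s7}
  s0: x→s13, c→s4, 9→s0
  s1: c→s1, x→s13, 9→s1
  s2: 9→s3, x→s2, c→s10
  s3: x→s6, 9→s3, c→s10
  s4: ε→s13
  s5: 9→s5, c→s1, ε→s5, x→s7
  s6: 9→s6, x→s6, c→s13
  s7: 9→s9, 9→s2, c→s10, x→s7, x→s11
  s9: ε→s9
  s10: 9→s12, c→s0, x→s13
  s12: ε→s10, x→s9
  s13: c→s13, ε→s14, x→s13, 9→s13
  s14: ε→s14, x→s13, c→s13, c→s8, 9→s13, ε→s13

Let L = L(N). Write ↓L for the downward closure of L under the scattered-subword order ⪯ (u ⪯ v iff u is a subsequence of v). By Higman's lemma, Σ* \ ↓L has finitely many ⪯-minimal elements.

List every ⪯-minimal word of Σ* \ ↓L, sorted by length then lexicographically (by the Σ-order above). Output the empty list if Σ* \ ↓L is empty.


|Q|=15, |F|=8, |δ|=41 (7 ε).
min D↑ (9 st, q0=0, F={5}): 0:x→1,c→2,9→0 1:x→1,c→3,9→4 2:x→5,c→2,9→2 3:x→5,c→6,9→3 4:x→4,c→3,9→7 5:x→5,c→5,9→5 6:x→5,c→5,9→6 7:x→8,c→3,9→7 8:x→8,c→5,9→8.
'cx': N↓-sim [15, 9, 4] end={s13,s14,s8,s9} ∉↓L; 2/2 del acc.
'xccc': |S_i|=[15, 13, 8, 5, 4] end={s13,s14,s4,s8} ∉↓L; 4/4 single-dels accept.
'x99xc': |S_i|=[15, 13, 11, 10, 5, 3] end={s13,s14,s8} ∉↓L; 5/5 del acc.
3 obstructions.

min(Σ*\↓L) = [cx, xccc, x99xc].


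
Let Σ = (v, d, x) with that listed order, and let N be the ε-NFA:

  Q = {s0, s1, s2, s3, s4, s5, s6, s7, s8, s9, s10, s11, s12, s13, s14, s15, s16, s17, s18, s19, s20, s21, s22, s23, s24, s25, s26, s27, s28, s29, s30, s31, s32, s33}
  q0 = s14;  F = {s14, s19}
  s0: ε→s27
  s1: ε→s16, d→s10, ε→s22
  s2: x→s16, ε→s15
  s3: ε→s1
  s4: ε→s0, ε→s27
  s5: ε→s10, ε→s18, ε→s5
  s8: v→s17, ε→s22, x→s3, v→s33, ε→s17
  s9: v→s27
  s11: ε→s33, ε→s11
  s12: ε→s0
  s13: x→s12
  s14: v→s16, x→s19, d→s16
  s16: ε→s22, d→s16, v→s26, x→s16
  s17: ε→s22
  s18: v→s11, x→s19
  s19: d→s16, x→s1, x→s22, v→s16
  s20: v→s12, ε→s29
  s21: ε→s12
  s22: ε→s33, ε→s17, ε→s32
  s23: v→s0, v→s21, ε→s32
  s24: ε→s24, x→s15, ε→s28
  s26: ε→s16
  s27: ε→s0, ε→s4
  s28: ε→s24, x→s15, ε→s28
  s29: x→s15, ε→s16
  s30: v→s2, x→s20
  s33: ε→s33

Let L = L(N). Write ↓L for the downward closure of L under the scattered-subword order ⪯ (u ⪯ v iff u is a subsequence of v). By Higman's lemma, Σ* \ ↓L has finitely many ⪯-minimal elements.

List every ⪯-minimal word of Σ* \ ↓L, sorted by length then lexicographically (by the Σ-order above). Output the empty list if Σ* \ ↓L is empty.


min(Σ*\↓L) = [v, d, xx].

|Q|=34, |F|=2, |δ|=59 (32 ε).
min D↑ (3 st, q0=0, F={1}): 0:v→1,d→1,x→2 1:v→1,d→1,x→1 2:v→1,d→1,x→1 (ε-aug+det+¬).
'v': run [10, 6] end={s16,s17,s22,s26,s32,s33} rej; 1/1 deletions ∈↓L.
'd': run [10, 7] end={s10,s16,s17,s22,s26,s32,s33} rej; 1/1 deletions ∈↓L.
'xx': run [10, 9, 8] end={s1,s10,s16,s17,s22,s26,s32,s33} rej; 2/2 single-dels accept.
3 words, ⪯-incomp.


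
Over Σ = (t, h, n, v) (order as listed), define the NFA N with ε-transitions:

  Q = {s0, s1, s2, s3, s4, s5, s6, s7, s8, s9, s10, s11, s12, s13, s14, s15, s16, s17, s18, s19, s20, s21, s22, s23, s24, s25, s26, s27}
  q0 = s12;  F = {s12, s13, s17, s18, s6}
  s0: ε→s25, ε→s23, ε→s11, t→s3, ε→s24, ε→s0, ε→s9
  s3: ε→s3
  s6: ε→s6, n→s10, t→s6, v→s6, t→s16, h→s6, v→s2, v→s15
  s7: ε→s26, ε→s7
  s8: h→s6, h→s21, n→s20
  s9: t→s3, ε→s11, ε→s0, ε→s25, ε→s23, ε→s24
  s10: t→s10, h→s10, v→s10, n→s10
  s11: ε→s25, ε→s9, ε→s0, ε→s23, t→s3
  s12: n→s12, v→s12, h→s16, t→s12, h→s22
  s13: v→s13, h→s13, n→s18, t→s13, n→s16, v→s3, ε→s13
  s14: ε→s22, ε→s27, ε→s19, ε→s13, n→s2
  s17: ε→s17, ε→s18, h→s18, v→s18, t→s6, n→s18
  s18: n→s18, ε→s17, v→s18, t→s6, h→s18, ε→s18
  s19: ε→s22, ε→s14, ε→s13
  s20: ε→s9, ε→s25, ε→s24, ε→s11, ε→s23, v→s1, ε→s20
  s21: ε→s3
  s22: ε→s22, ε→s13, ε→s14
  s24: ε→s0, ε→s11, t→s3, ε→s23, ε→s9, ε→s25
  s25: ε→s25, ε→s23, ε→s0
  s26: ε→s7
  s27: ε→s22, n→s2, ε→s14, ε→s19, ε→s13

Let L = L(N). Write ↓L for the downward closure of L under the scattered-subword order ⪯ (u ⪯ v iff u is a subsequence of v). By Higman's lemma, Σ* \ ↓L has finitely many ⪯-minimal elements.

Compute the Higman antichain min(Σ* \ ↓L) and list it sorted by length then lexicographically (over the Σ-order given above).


min(Σ*\↓L) = [hntn].

|Q|=28, |F|=5, |δ|=94 (54 ε).
min D↑ (5 st, q0=0, F={4}): 0:t→0,h→1,n→0,v→0 1:t→1,h→1,n→2,v→1 2:t→3,h→2,n→2,v→2 3:t→3,h→3,n→4,v→3 4:t→4,h→4,n→4,v→4 [Hopcroft].
'hntn': N↓-sim [14, 13, 7, 5, 1] end={s10} rej; 4/4 single-dels accept.
1 words, ⪯-incomp.


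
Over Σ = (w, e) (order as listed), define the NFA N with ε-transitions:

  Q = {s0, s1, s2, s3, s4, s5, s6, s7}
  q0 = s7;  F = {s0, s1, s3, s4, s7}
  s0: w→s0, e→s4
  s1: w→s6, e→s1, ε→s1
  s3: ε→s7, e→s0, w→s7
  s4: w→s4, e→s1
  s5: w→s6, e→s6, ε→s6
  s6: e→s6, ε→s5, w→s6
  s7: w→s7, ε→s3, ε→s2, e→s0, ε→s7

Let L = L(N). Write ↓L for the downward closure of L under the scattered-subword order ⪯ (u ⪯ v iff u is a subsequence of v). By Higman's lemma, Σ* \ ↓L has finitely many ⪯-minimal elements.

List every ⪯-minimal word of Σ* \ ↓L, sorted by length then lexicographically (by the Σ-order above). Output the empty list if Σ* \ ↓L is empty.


|Q|=8, |F|=5, |δ|=21 (7 ε).
min D↑ (5 st, q0=0, F={4}): 0:w→0,e→1 1:w→1,e→2 2:w→2,e→3 3:w→4,e→3 4:w→4,e→4.
'eeew': |S_i|=[8, 5, 4, 3, 2] end={s5,s6} — reject; 4/4 single-dels accept.
1 obstructions.

min(Σ*\↓L) = [eeew].


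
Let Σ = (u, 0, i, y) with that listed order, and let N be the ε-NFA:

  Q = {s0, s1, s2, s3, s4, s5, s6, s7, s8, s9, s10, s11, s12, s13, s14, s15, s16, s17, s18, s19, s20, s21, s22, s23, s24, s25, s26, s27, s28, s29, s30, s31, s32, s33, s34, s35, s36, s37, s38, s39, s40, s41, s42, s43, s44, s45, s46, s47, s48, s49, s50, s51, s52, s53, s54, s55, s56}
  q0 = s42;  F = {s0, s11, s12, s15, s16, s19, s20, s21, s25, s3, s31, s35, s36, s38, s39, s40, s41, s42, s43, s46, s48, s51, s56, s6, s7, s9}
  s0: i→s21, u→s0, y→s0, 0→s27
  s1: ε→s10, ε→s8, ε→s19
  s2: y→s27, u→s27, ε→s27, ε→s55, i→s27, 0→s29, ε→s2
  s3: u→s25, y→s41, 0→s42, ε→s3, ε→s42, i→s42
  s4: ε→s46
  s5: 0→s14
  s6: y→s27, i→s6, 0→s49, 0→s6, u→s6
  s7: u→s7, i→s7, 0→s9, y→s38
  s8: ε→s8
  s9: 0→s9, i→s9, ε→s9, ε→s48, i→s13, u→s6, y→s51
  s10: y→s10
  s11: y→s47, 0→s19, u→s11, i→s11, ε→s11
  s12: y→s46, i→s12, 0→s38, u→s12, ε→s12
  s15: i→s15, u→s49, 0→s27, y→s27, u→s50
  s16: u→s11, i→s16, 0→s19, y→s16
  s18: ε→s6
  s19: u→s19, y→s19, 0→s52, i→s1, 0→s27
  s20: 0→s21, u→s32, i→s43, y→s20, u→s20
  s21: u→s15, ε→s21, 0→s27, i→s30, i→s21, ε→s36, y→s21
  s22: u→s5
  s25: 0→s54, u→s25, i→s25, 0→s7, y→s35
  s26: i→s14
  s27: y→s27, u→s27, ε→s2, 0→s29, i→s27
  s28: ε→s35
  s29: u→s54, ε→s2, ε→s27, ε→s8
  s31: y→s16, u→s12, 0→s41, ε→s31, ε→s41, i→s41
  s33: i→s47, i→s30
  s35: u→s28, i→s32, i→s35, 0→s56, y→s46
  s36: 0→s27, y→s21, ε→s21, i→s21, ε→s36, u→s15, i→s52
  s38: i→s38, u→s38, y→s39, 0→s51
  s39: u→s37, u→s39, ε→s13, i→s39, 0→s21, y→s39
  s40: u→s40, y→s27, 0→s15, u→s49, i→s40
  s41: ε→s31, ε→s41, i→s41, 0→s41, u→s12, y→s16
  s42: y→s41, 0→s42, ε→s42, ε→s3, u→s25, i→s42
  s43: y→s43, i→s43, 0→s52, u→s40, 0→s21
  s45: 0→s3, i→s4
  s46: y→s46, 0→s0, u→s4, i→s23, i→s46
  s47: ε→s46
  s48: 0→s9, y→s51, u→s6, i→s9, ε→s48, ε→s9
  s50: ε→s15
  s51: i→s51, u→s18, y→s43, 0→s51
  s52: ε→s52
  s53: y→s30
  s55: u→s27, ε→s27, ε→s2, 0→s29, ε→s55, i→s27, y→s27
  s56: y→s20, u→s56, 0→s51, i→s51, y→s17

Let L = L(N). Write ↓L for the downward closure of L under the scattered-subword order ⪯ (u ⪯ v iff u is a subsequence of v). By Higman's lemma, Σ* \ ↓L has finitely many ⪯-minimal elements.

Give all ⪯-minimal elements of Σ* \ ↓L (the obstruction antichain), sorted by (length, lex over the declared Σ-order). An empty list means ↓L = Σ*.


A = [yy00, u00uy, uy0iuy].

|Q|=57, |F|=26, |δ|=179 (39 ε).
min D↑ (23 st, q0=0, F={18}): 0:u→1,0→0,i→0,y→2 1:u→1,0→3,i→1,y→4 2:u→5,0→2,i→2,y→6 3:u→3,0→7,i→3,y→8 4:u→4,0→9,i→4,y→10 5:u→5,0→8,i→5,y→10 6:u→11,0→12,i→6,y→6 7:u→13,0→7,i→7,y→14 8:u→8,0→14,i→8,y→15 9:u→9,0→14,i→14,y→16 10:u→10,0→17,i→10,y→10 11:u→11,0→12,i→11,y→10 12:u→12,0→18,i→12,y→12 13:u→13,0→13,i→13,y→18 14:u→13,0→14,i→14,y→19 15:u→15,0→20,i→15,y→15 16:u→16,0→20,i→19,y→16 17:u→17,0→18,i→20,y→17 18:u→18,0→18,i→18,y→18 19:u→21,0→20,i→19,y→19 20:u→22,0→18,i→20,y→20 21:u→21,0→22,i→21,y→18 22:u→22,0→18,i→22,y→18 [Hopcroft].
'yy00': N↓-sim [47, 41, 31, 17, 7] end={s2,s27,s29,s52,s54,s55,s8} rej; 4/4 del acc.
'u00uy': run [47, 42, 33, 21, 12, 6] end={s2,s27,s29,s54,s55,s8} ∉↓L; 5/5 deletions ∈↓L.
'uy0iuy': run [47, 42, 36, 23, 18, 12, 6] end={s2,s27,s29,s54,s55,s8} ∉↓L; 6/6 del acc.
3 words, ⪯-incomp.


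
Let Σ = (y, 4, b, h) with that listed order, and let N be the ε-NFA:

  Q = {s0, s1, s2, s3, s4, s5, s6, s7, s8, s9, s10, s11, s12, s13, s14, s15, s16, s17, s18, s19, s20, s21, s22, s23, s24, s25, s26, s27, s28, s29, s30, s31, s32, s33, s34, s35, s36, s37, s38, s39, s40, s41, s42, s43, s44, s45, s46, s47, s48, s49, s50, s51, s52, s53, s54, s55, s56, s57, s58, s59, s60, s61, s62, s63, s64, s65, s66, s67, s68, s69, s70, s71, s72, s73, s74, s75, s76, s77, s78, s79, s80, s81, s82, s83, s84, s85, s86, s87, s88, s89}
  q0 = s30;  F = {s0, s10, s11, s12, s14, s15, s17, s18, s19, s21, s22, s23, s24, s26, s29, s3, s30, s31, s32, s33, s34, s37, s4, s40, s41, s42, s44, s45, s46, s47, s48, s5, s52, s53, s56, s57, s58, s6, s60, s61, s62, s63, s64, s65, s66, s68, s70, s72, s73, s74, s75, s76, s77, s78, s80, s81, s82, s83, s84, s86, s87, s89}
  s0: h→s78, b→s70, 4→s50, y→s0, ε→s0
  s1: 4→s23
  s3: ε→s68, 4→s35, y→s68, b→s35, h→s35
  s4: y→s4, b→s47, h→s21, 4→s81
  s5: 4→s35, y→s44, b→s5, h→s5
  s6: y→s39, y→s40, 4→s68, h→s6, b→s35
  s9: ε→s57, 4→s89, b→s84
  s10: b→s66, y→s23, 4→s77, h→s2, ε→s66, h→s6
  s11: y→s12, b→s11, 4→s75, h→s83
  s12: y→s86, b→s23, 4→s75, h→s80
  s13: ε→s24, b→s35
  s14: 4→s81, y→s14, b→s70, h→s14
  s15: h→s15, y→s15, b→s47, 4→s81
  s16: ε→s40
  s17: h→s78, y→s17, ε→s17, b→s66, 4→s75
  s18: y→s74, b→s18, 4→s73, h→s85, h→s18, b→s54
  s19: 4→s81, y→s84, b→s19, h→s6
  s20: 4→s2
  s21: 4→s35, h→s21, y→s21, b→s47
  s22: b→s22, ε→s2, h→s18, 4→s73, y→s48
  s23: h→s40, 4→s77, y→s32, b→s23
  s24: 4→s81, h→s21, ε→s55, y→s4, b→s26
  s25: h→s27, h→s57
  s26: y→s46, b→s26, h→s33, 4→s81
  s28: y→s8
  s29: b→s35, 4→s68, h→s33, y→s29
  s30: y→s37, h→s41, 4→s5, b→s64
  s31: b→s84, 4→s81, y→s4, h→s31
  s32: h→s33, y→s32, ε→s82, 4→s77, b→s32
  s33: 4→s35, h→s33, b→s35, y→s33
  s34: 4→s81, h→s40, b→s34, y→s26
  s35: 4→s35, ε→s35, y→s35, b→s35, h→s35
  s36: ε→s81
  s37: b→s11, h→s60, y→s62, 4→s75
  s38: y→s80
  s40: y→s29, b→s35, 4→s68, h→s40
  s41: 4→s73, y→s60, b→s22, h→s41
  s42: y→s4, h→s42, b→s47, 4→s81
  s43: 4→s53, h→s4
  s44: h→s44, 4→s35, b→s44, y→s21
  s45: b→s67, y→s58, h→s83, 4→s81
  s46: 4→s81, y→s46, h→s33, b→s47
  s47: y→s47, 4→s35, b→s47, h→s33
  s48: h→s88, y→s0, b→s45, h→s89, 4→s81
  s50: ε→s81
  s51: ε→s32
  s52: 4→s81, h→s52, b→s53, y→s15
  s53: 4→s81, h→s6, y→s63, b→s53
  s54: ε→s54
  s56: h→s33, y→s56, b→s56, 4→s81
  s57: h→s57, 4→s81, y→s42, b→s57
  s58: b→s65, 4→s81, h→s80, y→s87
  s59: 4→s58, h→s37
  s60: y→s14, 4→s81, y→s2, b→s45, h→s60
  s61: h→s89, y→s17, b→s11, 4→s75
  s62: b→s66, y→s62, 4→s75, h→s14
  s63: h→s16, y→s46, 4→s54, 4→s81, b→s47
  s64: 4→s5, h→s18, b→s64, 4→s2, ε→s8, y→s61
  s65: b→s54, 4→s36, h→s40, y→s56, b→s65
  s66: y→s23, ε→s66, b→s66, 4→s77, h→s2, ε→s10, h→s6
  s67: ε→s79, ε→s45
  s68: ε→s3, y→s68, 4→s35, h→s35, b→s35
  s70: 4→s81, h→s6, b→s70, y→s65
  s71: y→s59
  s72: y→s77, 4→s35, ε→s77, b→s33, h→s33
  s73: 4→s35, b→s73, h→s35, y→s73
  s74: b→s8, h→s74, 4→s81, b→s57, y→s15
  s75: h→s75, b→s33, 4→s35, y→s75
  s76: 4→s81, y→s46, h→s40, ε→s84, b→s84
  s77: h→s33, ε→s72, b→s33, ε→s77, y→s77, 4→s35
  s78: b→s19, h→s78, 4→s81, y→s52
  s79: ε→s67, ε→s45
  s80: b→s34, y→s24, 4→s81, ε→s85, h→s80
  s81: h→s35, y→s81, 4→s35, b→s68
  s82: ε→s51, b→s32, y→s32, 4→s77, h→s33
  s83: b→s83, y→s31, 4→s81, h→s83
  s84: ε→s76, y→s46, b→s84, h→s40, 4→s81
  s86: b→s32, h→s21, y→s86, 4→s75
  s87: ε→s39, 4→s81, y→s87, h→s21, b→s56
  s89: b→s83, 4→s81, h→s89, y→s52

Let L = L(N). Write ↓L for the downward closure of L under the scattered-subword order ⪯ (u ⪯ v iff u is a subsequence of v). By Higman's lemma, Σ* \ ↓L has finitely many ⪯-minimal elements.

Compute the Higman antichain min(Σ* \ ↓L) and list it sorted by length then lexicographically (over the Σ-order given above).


A = [44, h4h, y4bb, yybhb, ybyyh4, bhyyb4].

|Q|=90, |F|=62, |δ|=308 (31 ε).
min D↑ (58 st, q0=0, F={10}): 0:y→1,4→2,b→3,h→4 1:y→5,4→6,b→7,h→8 2:y→9,4→10,b→2,h→2 3:y→11,4→2,b→3,h→12 4:y→8,4→13,b→14,h→4 5:y→5,4→6,b→15,h→16 6:y→6,4→10,b→17,h→6 7:y→18,4→6,b→7,h→19 8:y→16,4→20,b→21,h→8 9:y→22,4→10,b→9,h→9 10:y→10,4→10,b→10,h→10 11:y→23,4→6,b→7,h→24 12:y→25,4→13,b→12,h→12 13:y→13,4→10,b→13,h→10 14:y→26,4→13,b→14,h→12 15:y→27,4→28,b→15,h→29 16:y→16,4→20,b→30,h→16 17:y→17,4→10,b→10,h→17 18:y→31,4→6,b→27,h→32 19:y→33,4→20,b→19,h→19 20:y→20,4→10,b→34,h→10 21:y→35,4→20,b→21,h→19 22:y→22,4→10,b→36,h→22 23:y→23,4→6,b→15,h→37 24:y→38,4→20,b→19,h→24 25:y→39,4→20,b→40,h→25 26:y→41,4→20,b→21,h→24 27:y→42,4→28,b→27,h→43 28:y→28,4→10,b→17,h→17 29:y→43,4→34,b→10,h→29 30:y→44,4→20,b→30,h→29 31:y→31,4→6,b→42,h→22 32:y→45,4→20,b→46,h→32 33:y→47,4→20,b→48,h→33 34:y→34,4→10,b→10,h→10 35:y→49,4→20,b→44,h→32 36:y→36,4→10,b→36,h→17 37:y→38,4→20,b→50,h→37 38:y→39,4→20,b→51,h→38 39:y→39,4→20,b→36,h→39 40:y→52,4→20,b→40,h→40 41:y→41,4→20,b→30,h→37 42:y→42,4→28,b→42,h→17 43:y→53,4→34,b→10,h→43 44:y→54,4→20,b→44,h→43 45:y→47,4→20,b→55,h→22 46:y→55,4→20,b→46,h→43 47:y→47,4→20,b→36,h→22 48:y→56,4→20,b→48,h→43 49:y→49,4→20,b→54,h→22 50:y→48,4→20,b→50,h→29 51:y→57,4→20,b→51,h→29 52:y→47,4→20,b→36,h→52 53:y→53,4→34,b→10,h→17 54:y→54,4→20,b→54,h→17 55:y→56,4→20,b→55,h→17 56:y→56,4→20,b→36,h→17 57:y→56,4→20,b→36,h→43 [Hopcroft].
'44': N↓-sim [76, 17, 1] end={s35} ∉↓L; 2/2 del acc.
'h4h': N↓-sim [76, 59, 8, 1] end={s35} — reject; 3/3 deletions ∈↓L.
'y4bb': run [76, 70, 11, 4, 1] end={s35} ∉↓L; 4/4 deletions ∈↓L.
'yybhb': |S_i|=[76, 70, 55, 34, 10, 1] end={s35} ∉↓L; 5/5 single-dels accept.
'ybyyh4': N↓-sim [76, 70, 55, 40, 24, 5, 1] end={s35} rej; 6/6 single-dels accept.
'bhyyb4': N↓-sim [76, 70, 43, 32, 19, 6, 1] end={s35} rej; 6/6 single-dels accept.
6 minimals (antichain).


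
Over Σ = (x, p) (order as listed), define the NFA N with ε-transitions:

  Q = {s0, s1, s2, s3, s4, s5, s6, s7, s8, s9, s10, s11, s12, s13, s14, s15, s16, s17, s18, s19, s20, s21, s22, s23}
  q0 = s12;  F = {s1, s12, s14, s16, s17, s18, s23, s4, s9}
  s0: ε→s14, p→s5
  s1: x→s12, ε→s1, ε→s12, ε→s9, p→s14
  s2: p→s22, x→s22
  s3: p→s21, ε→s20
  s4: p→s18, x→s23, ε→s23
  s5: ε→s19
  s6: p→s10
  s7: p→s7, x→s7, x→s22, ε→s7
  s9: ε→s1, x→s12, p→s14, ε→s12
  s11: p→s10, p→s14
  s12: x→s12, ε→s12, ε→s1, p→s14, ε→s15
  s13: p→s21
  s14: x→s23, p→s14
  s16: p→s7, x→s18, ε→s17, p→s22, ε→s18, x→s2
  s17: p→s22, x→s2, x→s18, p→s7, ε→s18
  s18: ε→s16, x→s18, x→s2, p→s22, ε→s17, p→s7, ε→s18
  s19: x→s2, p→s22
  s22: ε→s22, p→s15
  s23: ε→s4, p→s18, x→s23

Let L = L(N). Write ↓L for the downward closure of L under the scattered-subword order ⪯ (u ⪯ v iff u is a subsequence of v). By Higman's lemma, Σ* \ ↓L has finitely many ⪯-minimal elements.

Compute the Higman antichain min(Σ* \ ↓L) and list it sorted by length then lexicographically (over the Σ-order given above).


A = [pxpp].

|Q|=24, |F|=9, |δ|=59 (21 ε).
min D↑ (5 st, q0=0, F={4}): 0:x→0,p→1 1:x→2,p→1 2:x→2,p→3 3:x→3,p→4 4:x→4,p→4 (ε-aug+det+¬).
'pxpp': |S_i|=[13, 10, 9, 7, 3] end={s15,s22,s7} ∉↓L; 4/4 del acc.
1 minimals (antichain).


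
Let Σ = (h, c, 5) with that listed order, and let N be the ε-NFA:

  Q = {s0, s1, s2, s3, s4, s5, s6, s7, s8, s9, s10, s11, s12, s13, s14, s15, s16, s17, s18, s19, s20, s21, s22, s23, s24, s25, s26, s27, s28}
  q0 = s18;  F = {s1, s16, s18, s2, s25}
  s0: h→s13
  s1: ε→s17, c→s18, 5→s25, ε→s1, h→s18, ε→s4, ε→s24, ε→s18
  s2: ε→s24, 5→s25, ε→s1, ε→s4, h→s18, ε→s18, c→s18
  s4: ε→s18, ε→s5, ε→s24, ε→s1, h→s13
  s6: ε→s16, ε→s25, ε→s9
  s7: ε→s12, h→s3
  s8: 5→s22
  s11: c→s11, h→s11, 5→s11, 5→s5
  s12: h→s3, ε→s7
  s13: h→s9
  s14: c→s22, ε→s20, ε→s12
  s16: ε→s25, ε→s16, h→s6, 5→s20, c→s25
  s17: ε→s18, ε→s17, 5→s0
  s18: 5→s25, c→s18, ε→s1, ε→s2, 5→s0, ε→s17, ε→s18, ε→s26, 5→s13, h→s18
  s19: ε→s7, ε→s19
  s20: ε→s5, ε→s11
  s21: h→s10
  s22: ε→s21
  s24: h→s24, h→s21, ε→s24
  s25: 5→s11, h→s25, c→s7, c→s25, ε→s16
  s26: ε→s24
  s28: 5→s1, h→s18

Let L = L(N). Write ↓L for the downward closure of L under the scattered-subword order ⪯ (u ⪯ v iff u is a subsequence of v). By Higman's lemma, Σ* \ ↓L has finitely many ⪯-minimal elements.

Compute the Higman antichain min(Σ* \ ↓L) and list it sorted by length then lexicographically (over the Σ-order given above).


|Q|=29, |F|=5, |δ|=72 (37 ε).
min D↑ (3 st, q0=0, F={2}): 0:h→0,c→0,5→1 1:h→1,c→1,5→2 2:h→2,c→2,5→2 (ε-aug+det+¬).
'55': run [21, 12, 3] end={s11,s20,s5} rej; 2/2 single-dels accept.
1 minimals (antichain).

Antichain: [55].


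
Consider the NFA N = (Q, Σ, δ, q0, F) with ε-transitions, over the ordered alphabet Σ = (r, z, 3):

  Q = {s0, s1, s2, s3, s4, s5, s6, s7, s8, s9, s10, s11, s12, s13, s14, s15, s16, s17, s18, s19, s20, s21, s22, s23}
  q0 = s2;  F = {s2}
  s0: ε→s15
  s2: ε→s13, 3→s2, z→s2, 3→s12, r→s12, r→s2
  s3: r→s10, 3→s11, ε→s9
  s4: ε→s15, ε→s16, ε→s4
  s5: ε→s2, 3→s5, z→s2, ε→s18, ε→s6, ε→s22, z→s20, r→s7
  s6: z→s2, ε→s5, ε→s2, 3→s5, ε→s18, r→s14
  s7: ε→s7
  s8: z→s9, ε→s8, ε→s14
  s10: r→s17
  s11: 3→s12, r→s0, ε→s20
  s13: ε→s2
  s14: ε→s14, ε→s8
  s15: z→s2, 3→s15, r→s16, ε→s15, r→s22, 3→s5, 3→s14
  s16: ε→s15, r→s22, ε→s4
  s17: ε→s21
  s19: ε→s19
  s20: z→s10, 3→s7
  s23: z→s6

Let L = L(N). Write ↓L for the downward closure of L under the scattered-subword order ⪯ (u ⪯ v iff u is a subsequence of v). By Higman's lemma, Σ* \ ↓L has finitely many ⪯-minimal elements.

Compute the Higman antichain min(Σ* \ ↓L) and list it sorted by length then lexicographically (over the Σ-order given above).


A = [].

|Q|=24, |F|=1, |δ|=53 (25 ε).
min D↑ (1 st, q0=0, F={}): 0:r→0,z→0,3→0.
L(D↑) = ∅; no obstructions.


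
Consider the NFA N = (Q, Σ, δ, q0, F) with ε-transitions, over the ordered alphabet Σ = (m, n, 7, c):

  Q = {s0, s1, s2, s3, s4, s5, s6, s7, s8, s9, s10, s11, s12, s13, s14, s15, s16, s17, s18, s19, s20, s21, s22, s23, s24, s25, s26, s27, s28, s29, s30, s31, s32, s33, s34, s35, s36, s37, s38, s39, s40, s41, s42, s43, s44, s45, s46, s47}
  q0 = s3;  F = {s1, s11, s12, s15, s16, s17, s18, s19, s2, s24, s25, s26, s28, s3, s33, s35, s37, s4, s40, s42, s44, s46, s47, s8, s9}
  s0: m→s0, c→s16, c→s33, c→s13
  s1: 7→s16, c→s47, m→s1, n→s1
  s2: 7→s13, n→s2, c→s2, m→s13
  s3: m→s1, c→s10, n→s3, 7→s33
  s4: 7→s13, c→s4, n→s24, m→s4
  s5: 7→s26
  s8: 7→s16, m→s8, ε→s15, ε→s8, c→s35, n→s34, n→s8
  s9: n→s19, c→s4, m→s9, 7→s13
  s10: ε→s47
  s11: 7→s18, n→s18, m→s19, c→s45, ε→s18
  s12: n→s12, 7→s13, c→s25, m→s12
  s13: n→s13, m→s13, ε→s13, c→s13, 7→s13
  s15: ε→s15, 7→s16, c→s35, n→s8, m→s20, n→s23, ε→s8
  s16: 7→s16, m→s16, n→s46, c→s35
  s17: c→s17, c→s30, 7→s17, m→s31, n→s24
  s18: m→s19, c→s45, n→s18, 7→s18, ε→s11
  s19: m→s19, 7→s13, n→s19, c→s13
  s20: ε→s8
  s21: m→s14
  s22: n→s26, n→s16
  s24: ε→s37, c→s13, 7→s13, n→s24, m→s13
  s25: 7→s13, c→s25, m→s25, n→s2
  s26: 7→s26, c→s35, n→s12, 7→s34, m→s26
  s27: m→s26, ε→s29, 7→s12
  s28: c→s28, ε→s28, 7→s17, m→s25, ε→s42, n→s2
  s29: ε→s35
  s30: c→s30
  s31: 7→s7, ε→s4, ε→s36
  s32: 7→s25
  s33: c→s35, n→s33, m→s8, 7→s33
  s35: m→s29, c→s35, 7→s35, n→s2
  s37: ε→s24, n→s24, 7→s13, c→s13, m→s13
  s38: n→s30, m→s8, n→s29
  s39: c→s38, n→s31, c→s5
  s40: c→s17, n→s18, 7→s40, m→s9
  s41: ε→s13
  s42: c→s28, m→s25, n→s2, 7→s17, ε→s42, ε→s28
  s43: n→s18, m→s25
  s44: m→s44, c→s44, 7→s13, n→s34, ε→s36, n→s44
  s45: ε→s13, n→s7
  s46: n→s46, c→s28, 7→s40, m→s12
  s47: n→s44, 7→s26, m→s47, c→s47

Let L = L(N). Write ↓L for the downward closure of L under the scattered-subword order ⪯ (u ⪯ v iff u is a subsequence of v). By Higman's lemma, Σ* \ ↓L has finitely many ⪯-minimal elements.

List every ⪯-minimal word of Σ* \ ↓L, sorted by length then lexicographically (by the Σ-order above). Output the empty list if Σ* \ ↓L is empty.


Antichain: [cn7, 7cnm, m7nm7, m7n7nc].

|Q|=48, |F|=25, |δ|=153 (22 ε).
min D↑ (22 st, q0=0, F={11}): 0:m→1,n→0,7→2,c→3 1:m→1,n→1,7→4,c→3 2:m→5,n→2,7→2,c→6 3:m→3,n→7,7→8,c→3 4:m→4,n→9,7→4,c→6 5:m→5,n→5,7→4,c→6 6:m→6,n→10,7→6,c→6 7:m→7,n→7,7→11,c→7 8:m→8,n→12,7→8,c→6 9:m→12,n→9,7→13,c→14 10:m→11,n→10,7→11,c→10 11:m→11,n→11,7→11,c→11 12:m→12,n→12,7→11,c→15 13:m→16,n→17,7→13,c→18 14:m→15,n→10,7→18,c→14 15:m→15,n→10,7→11,c→15 16:m→16,n→19,7→11,c→20 17:m→19,n→17,7→17,c→11 18:m→20,n→21,7→18,c→18 19:m→19,n→19,7→11,c→11 20:m→20,n→21,7→11,c→20 21:m→11,n→21,7→11,c→11 (ε-aug+det+¬).
'cn7': N↓-sim [36, 22, 10, 1] end={s13} — reject; 3/3 single-dels accept.
'7cnm': |S_i|=[36, 31, 16, 5, 1] end={s13} rej; 4/4 single-dels accept.
'm7nm7': run [36, 33, 26, 21, 12, 2] end={s13,s7} ∉↓L; 5/5 single-dels accept.
'm7n7nc': |S_i|=[36, 33, 26, 21, 15, 8, 3] end={s13,s45,s7} ∉↓L; 6/6 deletions ∈↓L.
4 minimals (antichain).


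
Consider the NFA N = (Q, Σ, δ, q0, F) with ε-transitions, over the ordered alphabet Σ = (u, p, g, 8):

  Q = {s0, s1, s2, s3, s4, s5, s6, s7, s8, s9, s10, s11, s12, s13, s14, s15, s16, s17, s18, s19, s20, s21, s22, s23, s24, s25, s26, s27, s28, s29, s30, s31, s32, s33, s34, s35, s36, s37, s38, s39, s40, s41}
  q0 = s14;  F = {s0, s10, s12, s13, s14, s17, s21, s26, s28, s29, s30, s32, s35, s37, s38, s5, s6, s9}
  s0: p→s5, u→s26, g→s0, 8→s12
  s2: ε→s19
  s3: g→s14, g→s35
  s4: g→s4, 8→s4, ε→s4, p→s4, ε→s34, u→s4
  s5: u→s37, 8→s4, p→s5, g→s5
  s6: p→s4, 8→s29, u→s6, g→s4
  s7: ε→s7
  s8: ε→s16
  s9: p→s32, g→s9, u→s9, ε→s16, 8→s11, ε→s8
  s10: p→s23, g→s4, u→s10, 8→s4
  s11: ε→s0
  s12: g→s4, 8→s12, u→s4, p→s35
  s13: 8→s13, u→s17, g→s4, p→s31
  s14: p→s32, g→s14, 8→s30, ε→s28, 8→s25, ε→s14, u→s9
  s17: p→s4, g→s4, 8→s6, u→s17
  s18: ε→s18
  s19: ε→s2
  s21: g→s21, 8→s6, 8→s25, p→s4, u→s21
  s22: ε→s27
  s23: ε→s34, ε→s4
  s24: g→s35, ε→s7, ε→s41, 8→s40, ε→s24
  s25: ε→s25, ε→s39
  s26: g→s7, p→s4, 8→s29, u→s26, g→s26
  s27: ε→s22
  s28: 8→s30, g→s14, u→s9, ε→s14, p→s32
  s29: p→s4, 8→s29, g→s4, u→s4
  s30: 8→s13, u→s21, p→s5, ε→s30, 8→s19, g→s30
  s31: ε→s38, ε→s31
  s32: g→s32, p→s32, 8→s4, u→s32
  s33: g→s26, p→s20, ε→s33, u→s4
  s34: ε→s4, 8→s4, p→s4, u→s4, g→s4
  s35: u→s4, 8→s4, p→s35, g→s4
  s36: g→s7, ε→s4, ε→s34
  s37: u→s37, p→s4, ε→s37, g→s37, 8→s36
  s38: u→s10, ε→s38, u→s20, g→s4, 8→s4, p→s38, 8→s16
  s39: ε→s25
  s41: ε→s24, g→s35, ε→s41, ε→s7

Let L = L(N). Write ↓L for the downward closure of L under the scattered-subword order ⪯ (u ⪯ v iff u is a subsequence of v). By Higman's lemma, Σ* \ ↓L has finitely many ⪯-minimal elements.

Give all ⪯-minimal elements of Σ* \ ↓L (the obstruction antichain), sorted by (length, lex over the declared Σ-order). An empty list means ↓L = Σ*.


|Q|=42, |F|=18, |δ|=130 (35 ε).
min D↑ (18 st, q0=0, F={5}): 0:u→1,p→2,g→0,8→3 1:u→1,p→2,g→1,8→4 2:u→2,p→2,g→2,8→5 3:u→6,p→7,g→3,8→8 4:u→9,p→7,g→4,8→10 5:u→5,p→5,g→5,8→5 6:u→6,p→5,g→6,8→11 7:u→12,p→7,g→7,8→5 8:u→13,p→14,g→5,8→8 9:u→9,p→5,g→9,8→15 10:u→5,p→16,g→5,8→10 11:u→11,p→5,g→5,8→15 12:u→12,p→5,g→12,8→5 13:u→13,p→5,g→5,8→11 14:u→17,p→14,g→5,8→5 15:u→5,p→5,g→5,8→15 16:u→5,p→16,g→5,8→5 17:u→17,p→5,g→5,8→5.
'p8': N↓-sim [32, 14, 5] end={s16,s34,s36,s4,s7} rej; 2/2 deletions ∈↓L.
'8up': |S_i|=[32, 27, 15, 3] end={s23,s34,s4} — reject; 3/3 deletions ∈↓L.
'88g': |S_i|=[32, 27, 20, 3] end={s34,s4,s7} ∉↓L; 3/3 single-dels accept.
'u88u': N↓-sim [32, 24, 15, 7, 2] end={s34,s4} — reject; 4/4 del acc.
4 minimals (antichain).

A = [p8, 8up, 88g, u88u].


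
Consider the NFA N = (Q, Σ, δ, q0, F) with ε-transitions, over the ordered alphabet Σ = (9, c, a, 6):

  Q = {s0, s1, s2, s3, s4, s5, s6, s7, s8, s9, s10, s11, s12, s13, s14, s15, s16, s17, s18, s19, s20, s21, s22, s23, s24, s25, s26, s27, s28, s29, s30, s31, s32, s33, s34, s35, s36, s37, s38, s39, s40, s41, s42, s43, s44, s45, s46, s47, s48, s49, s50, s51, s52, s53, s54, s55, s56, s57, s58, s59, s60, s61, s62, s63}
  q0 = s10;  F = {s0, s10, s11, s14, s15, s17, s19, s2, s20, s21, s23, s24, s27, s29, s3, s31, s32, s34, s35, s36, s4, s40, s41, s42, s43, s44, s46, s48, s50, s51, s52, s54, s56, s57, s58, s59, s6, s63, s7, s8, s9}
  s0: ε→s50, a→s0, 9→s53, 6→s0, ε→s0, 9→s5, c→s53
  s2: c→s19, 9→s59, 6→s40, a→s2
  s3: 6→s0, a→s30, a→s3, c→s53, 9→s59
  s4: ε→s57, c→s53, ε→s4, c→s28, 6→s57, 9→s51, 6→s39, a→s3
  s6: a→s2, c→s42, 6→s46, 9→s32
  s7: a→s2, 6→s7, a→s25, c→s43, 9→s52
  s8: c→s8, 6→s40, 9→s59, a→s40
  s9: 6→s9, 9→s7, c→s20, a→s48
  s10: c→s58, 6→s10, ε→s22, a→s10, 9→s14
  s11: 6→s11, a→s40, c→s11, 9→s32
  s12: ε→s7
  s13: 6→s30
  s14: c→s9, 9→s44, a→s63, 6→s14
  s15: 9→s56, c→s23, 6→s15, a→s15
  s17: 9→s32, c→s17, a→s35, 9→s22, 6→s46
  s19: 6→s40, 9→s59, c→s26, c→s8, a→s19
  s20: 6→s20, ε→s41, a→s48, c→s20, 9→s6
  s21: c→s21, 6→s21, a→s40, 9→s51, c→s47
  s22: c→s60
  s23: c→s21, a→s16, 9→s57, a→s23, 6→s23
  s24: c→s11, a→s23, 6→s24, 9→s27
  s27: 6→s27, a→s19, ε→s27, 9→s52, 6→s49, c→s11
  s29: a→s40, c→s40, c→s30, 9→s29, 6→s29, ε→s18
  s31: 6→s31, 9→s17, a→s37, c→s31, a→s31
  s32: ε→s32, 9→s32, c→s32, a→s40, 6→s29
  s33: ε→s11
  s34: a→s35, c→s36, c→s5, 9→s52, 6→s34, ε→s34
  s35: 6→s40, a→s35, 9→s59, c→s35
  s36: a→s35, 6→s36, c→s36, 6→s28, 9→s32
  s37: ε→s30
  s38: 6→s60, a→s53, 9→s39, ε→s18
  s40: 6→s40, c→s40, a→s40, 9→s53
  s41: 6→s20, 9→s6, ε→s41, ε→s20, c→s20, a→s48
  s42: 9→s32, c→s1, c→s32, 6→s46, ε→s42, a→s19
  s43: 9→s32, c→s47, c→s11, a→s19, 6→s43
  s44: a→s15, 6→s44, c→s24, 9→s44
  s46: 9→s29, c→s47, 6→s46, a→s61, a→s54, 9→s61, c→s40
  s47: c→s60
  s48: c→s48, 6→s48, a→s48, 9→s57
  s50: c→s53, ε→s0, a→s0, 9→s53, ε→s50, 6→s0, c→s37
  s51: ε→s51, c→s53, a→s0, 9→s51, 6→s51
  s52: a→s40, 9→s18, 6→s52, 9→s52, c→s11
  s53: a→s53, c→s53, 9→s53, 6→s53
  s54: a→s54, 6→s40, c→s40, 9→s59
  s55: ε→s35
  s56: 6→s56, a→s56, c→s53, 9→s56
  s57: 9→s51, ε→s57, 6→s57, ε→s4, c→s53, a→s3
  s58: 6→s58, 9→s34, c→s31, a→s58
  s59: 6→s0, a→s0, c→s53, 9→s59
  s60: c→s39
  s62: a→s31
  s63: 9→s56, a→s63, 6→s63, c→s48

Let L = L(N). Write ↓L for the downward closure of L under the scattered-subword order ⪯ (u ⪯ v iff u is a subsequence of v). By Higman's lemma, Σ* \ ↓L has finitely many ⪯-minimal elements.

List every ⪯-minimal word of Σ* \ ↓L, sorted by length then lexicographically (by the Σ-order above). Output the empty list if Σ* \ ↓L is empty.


min(Σ*\↓L) = [9a9c, c99a9, c9a69, 99cca9, cc96c9].

|Q|=64, |F|=41, |δ|=220 (23 ε).
min D↑ (39 st, q0=0, F={25}): 0:9→1,c→2,a→0,6→0 1:9→3,c→4,a→5,6→1 2:9→6,c→7,a→2,6→2 3:9→3,c→8,a→9,6→3 4:9→10,c→11,a→12,6→4 5:9→13,c→12,a→5,6→5 6:9→14,c→15,a→16,6→6 7:9→17,c→7,a→7,6→7 8:9→18,c→19,a→20,6→8 9:9→13,c→20,a→9,6→9 10:9→14,c→21,a→22,6→10 11:9→23,c→11,a→12,6→11 12:9→24,c→12,a→12,6→12 13:9→13,c→25,a→13,6→13 14:9→14,c→19,a→26,6→14 15:9→27,c→15,a→16,6→15 16:9→28,c→16,a→16,6→26 17:9→27,c→17,a→16,6→29 18:9→14,c→19,a→30,6→18 19:9→27,c→19,a→26,6→19 20:9→24,c→31,a→20,6→20 21:9→27,c→19,a→30,6→21 22:9→28,c→30,a→22,6→26 23:9→27,c→32,a→22,6→29 24:9→33,c→25,a→34,6→24 25:9→25,c→25,a→25,6→25 26:9→25,c→26,a→26,6→26 27:9→27,c→27,a→26,6→35 28:9→28,c→25,a→36,6→36 29:9→35,c→26,a→37,6→29 30:9→28,c→38,a→30,6→26 31:9→33,c→31,a→26,6→31 32:9→27,c→27,a→30,6→29 33:9→33,c→25,a→36,6→33 34:9→28,c→25,a→34,6→36 35:9→35,c→26,a→26,6→35 36:9→25,c→25,a→36,6→36 37:9→28,c→26,a→37,6→26 38:9→28,c→38,a→26,6→26 [Hopcroft].
'9a9c': run [57, 54, 31, 14, 4] end={s28,s30,s37,s53} ∉↓L; 4/4 deletions ∈↓L.
'c99a9': run [57, 51, 41, 18, 7, 2] end={s5,s53} — reject; 5/5 single-dels accept.
'c9a69': N↓-sim [57, 51, 41, 17, 7, 2] end={s5,s53} — reject; 5/5 single-dels accept.
'99cca9': N↓-sim [57, 54, 44, 36, 21, 7, 2] end={s5,s53} ∉↓L; 6/6 single-dels accept.
'cc96c9': run [57, 51, 40, 32, 21, 8, 1] end={s53} ∉↓L; 6/6 deletions ∈↓L.
5 minimals (antichain).


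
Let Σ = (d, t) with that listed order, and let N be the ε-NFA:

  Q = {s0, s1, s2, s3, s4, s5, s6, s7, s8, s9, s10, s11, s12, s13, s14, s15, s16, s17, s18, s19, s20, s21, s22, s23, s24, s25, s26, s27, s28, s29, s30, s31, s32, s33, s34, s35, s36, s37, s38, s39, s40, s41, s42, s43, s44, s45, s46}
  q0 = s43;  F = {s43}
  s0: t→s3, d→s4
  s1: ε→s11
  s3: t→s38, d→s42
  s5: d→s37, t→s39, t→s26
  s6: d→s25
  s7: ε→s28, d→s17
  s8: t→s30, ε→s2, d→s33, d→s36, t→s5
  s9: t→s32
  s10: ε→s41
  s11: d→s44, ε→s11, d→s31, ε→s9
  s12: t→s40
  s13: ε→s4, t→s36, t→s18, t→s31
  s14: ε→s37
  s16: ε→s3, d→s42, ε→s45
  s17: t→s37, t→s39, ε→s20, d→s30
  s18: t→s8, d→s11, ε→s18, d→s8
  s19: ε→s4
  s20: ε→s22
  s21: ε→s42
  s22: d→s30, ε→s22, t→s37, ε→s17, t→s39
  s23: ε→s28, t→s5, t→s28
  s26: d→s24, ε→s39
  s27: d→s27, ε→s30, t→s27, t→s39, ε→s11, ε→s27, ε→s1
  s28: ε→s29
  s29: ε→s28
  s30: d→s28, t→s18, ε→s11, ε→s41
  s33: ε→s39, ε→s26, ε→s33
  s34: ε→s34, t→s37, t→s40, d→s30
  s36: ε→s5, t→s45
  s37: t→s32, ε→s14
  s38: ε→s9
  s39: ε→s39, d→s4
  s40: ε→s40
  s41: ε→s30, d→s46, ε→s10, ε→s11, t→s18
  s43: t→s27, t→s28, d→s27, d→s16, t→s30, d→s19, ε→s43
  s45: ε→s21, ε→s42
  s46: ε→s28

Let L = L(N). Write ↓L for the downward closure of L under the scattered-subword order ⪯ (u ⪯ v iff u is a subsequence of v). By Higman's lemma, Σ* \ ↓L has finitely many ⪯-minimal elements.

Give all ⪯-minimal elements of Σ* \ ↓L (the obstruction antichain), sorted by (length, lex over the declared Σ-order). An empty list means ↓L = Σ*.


A = [d, t].

|Q|=47, |F|=1, |δ|=95 (43 ε).
min D↑ (2 st, q0=0, F={1}): 0:d→1,t→1 1:d→1,t→1 (ε-aug+det+¬).
'd': run [33, 32] end={s1,s10,s11,s14,s16,s18,s19,s2,s21,s24,s26,s27,…} rej; 1/1 single-dels accept.
't': N↓-sim [33, 29] end={s1,s10,s11,s14,s18,s2,s21,s24,s26,s27,s28,s29,…} rej; 1/1 del acc.
2 words, ⪯-incomp.
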